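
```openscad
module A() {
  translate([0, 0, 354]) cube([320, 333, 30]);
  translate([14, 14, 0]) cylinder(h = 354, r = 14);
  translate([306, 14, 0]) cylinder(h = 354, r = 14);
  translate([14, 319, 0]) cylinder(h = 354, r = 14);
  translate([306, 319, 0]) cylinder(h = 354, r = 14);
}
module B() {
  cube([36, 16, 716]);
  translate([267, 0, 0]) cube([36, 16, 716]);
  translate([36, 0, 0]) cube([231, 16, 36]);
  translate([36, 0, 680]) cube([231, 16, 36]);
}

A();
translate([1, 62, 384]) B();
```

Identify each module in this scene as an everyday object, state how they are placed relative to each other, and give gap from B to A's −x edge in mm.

A is a stool. B is a picture frame. The picture frame is on top of the stool. The gap from the picture frame to the stool's −x edge is 1 mm.

The picture frame's min-x is at 1; the stool's min-x is 0; gap = 1 mm.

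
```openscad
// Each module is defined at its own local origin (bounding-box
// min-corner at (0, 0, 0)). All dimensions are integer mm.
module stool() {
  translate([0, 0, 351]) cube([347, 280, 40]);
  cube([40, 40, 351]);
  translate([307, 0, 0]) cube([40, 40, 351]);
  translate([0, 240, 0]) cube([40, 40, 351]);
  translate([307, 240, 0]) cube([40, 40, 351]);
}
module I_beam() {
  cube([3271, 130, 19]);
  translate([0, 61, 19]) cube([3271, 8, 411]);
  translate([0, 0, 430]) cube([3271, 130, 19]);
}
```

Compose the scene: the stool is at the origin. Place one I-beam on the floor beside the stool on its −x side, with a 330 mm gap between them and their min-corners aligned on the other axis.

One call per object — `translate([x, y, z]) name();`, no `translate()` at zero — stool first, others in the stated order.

stool();
translate([-3601, 0, 0]) I_beam();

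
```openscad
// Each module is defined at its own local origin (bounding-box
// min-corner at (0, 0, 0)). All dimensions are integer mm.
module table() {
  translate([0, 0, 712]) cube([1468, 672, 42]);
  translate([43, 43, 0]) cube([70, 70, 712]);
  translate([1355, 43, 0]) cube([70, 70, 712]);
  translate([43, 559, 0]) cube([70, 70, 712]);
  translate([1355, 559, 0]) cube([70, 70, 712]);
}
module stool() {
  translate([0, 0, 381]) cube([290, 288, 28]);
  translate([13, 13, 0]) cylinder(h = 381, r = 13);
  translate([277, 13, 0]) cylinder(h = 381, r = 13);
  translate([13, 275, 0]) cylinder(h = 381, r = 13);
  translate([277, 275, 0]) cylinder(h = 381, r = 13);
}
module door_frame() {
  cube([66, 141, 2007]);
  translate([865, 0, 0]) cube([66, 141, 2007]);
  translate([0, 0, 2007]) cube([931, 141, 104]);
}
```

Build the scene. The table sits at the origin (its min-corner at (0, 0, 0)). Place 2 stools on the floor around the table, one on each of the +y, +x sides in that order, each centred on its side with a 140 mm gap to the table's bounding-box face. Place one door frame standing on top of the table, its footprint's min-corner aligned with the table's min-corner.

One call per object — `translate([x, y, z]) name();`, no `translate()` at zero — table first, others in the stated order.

table();
translate([589, 812, 0]) stool();
translate([1608, 192, 0]) stool();
translate([0, 0, 754]) door_frame();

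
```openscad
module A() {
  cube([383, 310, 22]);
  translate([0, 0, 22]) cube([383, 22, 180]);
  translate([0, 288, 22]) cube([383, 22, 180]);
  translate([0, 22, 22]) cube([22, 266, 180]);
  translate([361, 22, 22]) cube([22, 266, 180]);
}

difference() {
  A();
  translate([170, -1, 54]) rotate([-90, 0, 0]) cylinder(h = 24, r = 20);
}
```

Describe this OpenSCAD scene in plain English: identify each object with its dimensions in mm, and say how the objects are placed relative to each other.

A is an open-topped rectangular box: outside dimensions 383×310×202 mm, with a uniform wall and base thickness of 22 mm. The base is a full 383×310 slab on the floor; four walls sit on top of the base. The front and back walls (the −y and +y sides) span the full width; the two side walls fit between them.

The open box has a circular hole of radius 20 mm through its front wall, centred at (x = 170, z = 54).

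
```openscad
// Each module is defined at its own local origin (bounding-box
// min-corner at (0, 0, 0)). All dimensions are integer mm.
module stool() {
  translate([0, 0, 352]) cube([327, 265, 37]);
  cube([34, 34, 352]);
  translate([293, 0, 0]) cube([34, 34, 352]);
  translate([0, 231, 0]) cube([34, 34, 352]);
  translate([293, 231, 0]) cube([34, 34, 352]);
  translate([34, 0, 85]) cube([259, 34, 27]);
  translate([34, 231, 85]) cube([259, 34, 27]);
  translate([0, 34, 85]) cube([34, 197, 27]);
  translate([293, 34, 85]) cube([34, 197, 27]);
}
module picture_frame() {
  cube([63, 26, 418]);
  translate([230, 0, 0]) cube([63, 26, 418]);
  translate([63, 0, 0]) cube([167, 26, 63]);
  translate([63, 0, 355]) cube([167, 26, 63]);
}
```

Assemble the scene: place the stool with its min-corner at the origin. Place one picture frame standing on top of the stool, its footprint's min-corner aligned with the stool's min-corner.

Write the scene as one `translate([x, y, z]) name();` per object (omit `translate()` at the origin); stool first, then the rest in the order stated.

stool();
translate([0, 0, 389]) picture_frame();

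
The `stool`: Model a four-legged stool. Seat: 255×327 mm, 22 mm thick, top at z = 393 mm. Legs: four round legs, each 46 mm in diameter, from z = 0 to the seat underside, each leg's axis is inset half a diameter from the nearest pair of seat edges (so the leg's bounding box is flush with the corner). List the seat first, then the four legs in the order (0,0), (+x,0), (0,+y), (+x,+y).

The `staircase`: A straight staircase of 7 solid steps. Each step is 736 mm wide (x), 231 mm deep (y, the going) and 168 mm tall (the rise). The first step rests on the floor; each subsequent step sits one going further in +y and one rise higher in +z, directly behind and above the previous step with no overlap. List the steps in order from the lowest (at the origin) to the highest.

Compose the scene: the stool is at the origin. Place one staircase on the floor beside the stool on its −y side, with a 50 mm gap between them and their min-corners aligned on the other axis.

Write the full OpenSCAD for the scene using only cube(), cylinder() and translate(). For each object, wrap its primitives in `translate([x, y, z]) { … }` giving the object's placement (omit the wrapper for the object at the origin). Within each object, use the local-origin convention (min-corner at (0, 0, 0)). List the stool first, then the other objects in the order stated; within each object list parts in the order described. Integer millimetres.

translate([0, 0, 371]) cube([255, 327, 22]);
translate([23, 23, 0]) cylinder(h = 371, r = 23);
translate([232, 23, 0]) cylinder(h = 371, r = 23);
translate([23, 304, 0]) cylinder(h = 371, r = 23);
translate([232, 304, 0]) cylinder(h = 371, r = 23);
translate([0, -1667, 0]) {
  cube([736, 231, 168]);
  translate([0, 231, 168]) cube([736, 231, 168]);
  translate([0, 462, 336]) cube([736, 231, 168]);
  translate([0, 693, 504]) cube([736, 231, 168]);
  translate([0, 924, 672]) cube([736, 231, 168]);
  translate([0, 1155, 840]) cube([736, 231, 168]);
  translate([0, 1386, 1008]) cube([736, 231, 168]);
}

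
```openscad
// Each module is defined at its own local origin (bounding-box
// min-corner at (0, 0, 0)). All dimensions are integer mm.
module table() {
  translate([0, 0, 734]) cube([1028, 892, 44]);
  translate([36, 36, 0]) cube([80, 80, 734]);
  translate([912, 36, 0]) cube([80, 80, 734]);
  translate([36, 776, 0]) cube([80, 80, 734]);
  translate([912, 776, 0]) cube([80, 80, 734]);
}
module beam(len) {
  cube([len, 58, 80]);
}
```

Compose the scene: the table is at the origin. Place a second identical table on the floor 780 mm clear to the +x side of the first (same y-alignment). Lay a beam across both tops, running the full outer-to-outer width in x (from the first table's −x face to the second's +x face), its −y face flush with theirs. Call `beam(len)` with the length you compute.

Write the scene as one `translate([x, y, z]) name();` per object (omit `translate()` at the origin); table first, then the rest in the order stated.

table();
translate([1808, 0, 0]) table();
translate([0, 0, 778]) beam(2836);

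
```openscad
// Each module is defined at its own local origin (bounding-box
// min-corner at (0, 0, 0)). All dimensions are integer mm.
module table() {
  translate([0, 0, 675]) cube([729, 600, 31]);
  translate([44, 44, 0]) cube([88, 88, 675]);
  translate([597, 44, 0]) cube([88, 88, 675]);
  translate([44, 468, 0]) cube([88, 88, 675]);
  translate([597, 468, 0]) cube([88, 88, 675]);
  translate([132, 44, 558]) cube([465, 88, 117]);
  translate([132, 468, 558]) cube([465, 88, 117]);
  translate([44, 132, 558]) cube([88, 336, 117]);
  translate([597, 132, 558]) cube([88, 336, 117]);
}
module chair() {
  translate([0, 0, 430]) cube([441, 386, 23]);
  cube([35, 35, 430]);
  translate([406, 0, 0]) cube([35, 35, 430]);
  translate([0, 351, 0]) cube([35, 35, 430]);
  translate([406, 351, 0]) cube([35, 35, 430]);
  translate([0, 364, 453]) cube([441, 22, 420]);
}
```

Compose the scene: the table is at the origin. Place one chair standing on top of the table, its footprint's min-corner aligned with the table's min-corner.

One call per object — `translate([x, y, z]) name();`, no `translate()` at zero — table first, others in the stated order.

table();
translate([0, 0, 706]) chair();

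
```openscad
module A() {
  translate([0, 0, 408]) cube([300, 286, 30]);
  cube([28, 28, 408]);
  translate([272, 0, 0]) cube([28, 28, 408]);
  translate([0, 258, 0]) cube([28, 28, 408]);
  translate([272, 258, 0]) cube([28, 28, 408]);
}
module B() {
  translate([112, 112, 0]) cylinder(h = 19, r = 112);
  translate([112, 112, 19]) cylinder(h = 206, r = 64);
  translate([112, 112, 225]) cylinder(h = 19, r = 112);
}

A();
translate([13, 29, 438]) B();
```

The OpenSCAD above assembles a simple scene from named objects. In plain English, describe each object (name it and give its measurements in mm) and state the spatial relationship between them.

A is a four-legged stool. The seat is 300×286 mm, 30 mm thick, top at z = 438 mm. It stands on four square legs, each 28×28 mm in cross-section, from z = 0 to the seat underside, each flush with a corner of the seat.

B is a spool: two coaxial disc flanges of radius 112 mm and thickness 19 mm, joined by a core cylinder of radius 64 mm and height 206 mm. The lower flange rests on z = 0 and the three cylinders share a vertical axis.

The spool is on top of the stool.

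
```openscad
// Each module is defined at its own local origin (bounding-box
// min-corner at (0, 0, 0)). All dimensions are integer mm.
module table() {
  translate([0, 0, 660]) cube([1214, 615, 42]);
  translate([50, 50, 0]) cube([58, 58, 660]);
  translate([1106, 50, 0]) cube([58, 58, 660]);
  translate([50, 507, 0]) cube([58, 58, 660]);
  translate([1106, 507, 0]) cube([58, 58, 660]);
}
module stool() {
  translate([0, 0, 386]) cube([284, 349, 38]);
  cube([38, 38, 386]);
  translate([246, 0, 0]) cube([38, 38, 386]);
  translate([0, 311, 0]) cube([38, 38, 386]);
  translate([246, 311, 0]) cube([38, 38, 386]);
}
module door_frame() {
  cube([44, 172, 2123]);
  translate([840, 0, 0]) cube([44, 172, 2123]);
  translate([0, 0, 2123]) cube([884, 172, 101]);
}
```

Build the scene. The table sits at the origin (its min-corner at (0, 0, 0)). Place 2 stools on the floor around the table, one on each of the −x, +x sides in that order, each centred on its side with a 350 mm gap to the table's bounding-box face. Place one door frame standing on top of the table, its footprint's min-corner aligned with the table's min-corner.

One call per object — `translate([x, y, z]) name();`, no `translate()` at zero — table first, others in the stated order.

table();
translate([-634, 133, 0]) stool();
translate([1564, 133, 0]) stool();
translate([0, 0, 702]) door_frame();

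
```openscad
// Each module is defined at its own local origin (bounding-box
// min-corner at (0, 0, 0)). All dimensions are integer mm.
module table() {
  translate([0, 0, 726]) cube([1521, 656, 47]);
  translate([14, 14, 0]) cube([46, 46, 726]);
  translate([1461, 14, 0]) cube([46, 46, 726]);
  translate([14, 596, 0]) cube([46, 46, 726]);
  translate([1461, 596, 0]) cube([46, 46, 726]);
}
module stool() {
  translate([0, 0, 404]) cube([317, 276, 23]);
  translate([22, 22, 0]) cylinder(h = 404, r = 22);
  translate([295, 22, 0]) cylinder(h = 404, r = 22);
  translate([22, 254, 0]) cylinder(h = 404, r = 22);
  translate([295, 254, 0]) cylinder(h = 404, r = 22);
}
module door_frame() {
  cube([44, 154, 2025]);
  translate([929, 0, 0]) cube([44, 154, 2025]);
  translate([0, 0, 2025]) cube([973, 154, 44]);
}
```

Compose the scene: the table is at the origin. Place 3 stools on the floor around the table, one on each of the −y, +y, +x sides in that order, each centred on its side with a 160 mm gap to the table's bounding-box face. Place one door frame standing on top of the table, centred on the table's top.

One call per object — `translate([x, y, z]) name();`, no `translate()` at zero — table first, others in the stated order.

table();
translate([602, -436, 0]) stool();
translate([602, 816, 0]) stool();
translate([1681, 190, 0]) stool();
translate([274, 251, 773]) door_frame();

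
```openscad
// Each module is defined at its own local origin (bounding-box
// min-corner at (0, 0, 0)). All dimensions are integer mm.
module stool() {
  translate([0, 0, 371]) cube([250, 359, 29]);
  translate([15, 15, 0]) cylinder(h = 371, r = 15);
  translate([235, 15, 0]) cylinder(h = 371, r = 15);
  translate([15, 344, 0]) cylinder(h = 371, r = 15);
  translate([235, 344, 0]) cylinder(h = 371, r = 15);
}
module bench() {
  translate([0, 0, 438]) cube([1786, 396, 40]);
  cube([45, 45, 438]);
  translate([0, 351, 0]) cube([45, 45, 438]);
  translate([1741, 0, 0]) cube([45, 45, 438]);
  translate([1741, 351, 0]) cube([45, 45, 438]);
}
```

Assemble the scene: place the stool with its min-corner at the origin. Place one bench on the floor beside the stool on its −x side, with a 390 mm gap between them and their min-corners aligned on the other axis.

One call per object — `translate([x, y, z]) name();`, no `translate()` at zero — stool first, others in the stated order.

stool();
translate([-2176, 0, 0]) bench();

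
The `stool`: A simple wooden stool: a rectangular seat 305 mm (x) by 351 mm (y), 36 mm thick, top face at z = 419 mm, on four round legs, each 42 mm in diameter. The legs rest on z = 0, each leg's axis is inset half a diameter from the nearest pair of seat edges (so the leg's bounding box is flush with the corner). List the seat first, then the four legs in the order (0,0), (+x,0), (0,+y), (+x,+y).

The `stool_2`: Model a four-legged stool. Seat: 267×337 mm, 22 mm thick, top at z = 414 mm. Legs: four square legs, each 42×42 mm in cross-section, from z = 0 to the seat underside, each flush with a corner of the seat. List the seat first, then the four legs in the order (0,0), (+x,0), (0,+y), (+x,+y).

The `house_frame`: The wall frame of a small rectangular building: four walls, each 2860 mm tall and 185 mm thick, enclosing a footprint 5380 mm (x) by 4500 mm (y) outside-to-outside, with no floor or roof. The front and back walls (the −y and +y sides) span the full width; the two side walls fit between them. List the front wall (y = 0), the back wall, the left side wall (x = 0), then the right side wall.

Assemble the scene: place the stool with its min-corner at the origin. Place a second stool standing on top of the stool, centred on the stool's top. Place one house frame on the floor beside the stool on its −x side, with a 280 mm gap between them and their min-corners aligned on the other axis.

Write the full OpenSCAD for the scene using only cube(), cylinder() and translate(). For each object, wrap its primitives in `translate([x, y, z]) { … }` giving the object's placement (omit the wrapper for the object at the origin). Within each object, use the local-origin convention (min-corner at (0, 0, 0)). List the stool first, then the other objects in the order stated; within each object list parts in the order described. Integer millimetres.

translate([0, 0, 383]) cube([305, 351, 36]);
translate([21, 21, 0]) cylinder(h = 383, r = 21);
translate([284, 21, 0]) cylinder(h = 383, r = 21);
translate([21, 330, 0]) cylinder(h = 383, r = 21);
translate([284, 330, 0]) cylinder(h = 383, r = 21);
translate([19, 7, 419]) {
  translate([0, 0, 392]) cube([267, 337, 22]);
  cube([42, 42, 392]);
  translate([225, 0, 0]) cube([42, 42, 392]);
  translate([0, 295, 0]) cube([42, 42, 392]);
  translate([225, 295, 0]) cube([42, 42, 392]);
}
translate([-5660, 0, 0]) {
  cube([5380, 185, 2860]);
  translate([0, 4315, 0]) cube([5380, 185, 2860]);
  translate([0, 185, 0]) cube([185, 4130, 2860]);
  translate([5195, 185, 0]) cube([185, 4130, 2860]);
}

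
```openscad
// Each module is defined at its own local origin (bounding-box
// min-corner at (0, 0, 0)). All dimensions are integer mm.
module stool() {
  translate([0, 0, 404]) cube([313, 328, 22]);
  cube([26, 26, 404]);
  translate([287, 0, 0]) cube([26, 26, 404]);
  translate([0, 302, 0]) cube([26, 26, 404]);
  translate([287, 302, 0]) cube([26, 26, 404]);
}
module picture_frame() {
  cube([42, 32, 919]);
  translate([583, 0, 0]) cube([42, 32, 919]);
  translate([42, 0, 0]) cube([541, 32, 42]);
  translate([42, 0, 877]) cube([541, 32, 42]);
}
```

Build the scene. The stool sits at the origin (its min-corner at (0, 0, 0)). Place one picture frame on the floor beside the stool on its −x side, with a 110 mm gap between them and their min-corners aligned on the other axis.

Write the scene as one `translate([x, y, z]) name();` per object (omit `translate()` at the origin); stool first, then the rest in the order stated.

stool();
translate([-735, 0, 0]) picture_frame();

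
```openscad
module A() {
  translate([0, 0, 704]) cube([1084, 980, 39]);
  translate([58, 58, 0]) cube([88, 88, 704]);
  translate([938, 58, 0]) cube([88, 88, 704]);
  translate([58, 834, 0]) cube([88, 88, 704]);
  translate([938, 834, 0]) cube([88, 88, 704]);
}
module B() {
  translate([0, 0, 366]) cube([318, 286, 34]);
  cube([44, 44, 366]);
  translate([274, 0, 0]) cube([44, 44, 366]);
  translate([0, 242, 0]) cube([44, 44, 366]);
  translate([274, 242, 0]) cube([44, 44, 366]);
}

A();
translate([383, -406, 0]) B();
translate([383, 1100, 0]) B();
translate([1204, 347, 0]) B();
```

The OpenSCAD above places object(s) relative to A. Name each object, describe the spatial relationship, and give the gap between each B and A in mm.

Each stool's nearest face is 120 mm from the table's bounding box.

A is a table. B is a stool. Three stools sit around the table at the −y, +y, +x sides. The gap between each stool and the table is 120 mm.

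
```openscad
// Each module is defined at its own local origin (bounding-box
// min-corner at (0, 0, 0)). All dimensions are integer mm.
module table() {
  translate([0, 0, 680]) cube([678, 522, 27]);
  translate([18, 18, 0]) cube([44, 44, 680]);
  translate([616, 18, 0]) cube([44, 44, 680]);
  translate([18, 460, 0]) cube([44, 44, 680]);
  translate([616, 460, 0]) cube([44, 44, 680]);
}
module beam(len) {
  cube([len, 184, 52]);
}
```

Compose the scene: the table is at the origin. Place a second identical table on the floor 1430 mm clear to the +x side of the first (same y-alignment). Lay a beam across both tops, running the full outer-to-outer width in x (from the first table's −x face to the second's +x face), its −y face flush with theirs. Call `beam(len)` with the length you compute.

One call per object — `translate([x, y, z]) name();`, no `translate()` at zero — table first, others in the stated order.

table();
translate([2108, 0, 0]) table();
translate([0, 0, 707]) beam(2786);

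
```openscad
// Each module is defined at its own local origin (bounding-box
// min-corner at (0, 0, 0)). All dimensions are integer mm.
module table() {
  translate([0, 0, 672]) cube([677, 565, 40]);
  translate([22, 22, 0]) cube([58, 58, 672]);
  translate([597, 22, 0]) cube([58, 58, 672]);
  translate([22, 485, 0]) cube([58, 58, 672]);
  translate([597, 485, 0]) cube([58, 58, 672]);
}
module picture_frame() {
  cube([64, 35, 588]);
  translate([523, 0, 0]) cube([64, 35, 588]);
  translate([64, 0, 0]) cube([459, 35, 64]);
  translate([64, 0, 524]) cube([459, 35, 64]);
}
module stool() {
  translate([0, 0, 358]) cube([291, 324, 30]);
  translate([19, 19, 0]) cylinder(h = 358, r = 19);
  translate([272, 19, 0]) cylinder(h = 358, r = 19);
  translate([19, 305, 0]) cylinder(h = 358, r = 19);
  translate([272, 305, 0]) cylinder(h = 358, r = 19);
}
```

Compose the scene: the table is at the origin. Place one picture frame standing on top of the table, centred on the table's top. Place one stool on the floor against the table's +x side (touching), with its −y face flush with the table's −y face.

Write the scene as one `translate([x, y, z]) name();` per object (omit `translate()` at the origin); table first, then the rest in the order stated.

table();
translate([45, 265, 712]) picture_frame();
translate([677, 0, 0]) stool();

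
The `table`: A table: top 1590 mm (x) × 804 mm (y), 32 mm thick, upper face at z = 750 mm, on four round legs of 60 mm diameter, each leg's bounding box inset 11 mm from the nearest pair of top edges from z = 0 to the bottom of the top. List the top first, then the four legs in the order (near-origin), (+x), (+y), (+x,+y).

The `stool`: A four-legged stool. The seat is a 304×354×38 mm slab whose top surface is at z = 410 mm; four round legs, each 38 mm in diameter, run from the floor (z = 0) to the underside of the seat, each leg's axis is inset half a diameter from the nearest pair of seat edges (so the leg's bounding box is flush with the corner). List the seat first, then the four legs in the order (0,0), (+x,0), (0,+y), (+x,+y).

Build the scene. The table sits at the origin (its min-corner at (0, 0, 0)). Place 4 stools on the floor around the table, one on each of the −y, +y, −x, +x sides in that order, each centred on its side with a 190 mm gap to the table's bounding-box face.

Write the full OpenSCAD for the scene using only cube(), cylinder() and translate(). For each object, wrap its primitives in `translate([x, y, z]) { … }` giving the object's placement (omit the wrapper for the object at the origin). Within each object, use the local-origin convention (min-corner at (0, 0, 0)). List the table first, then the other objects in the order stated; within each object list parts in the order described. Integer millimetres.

translate([0, 0, 718]) cube([1590, 804, 32]);
translate([41, 41, 0]) cylinder(h = 718, r = 30);
translate([1549, 41, 0]) cylinder(h = 718, r = 30);
translate([41, 763, 0]) cylinder(h = 718, r = 30);
translate([1549, 763, 0]) cylinder(h = 718, r = 30);
translate([643, -544, 0]) {
  translate([0, 0, 372]) cube([304, 354, 38]);
  translate([19, 19, 0]) cylinder(h = 372, r = 19);
  translate([285, 19, 0]) cylinder(h = 372, r = 19);
  translate([19, 335, 0]) cylinder(h = 372, r = 19);
  translate([285, 335, 0]) cylinder(h = 372, r = 19);
}
translate([643, 994, 0]) {
  translate([0, 0, 372]) cube([304, 354, 38]);
  translate([19, 19, 0]) cylinder(h = 372, r = 19);
  translate([285, 19, 0]) cylinder(h = 372, r = 19);
  translate([19, 335, 0]) cylinder(h = 372, r = 19);
  translate([285, 335, 0]) cylinder(h = 372, r = 19);
}
translate([-494, 225, 0]) {
  translate([0, 0, 372]) cube([304, 354, 38]);
  translate([19, 19, 0]) cylinder(h = 372, r = 19);
  translate([285, 19, 0]) cylinder(h = 372, r = 19);
  translate([19, 335, 0]) cylinder(h = 372, r = 19);
  translate([285, 335, 0]) cylinder(h = 372, r = 19);
}
translate([1780, 225, 0]) {
  translate([0, 0, 372]) cube([304, 354, 38]);
  translate([19, 19, 0]) cylinder(h = 372, r = 19);
  translate([285, 19, 0]) cylinder(h = 372, r = 19);
  translate([19, 335, 0]) cylinder(h = 372, r = 19);
  translate([285, 335, 0]) cylinder(h = 372, r = 19);
}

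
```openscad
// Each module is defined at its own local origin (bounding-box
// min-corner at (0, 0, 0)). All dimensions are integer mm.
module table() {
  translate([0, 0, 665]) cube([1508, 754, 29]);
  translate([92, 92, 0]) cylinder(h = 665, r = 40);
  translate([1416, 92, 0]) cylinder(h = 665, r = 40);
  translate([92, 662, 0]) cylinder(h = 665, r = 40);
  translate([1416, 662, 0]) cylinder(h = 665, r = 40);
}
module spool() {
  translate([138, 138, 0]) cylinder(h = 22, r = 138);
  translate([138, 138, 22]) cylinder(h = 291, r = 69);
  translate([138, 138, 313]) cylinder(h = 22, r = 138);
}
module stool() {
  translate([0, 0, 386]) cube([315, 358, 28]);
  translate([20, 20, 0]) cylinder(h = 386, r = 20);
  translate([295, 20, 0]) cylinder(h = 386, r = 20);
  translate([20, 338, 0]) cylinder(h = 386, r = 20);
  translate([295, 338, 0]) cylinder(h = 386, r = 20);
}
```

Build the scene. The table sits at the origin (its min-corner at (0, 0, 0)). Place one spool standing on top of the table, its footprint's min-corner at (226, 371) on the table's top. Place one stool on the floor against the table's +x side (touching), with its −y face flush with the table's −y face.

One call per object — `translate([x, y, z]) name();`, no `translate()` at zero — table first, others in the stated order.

table();
translate([226, 371, 694]) spool();
translate([1508, 0, 0]) stool();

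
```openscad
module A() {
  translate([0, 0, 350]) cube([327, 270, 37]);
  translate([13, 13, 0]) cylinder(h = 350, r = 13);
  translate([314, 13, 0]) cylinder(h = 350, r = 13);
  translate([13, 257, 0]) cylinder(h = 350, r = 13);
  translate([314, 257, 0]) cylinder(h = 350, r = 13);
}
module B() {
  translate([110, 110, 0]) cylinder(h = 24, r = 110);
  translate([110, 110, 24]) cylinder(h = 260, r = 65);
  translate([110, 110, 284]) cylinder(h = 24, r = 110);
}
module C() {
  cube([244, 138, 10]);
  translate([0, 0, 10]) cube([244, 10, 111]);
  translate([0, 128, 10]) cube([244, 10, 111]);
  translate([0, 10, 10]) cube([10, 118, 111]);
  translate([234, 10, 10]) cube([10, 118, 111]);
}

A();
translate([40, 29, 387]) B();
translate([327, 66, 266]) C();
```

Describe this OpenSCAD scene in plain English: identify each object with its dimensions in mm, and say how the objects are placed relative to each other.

A is a four-legged stool. The seat is a 327×270×37 mm slab whose top surface is at z = 387 mm; four round legs, each 26 mm in diameter, run from the floor (z = 0) to the underside of the seat, each leg's axis is inset half a diameter from the nearest pair of seat edges (so the leg's bounding box is flush with the corner).

B is a spool: two coaxial disc flanges of radius 110 mm and thickness 24 mm, joined by a core cylinder of radius 65 mm and height 260 mm. The lower flange rests on z = 0 and the three cylinders share a vertical axis.

C is an open storage box with external size 244×138×121 mm and wall thickness 10 mm (the base is also 10 mm thick). The base covers the whole footprint; the four walls stand on the base, with the y-facing walls full-width and the x-facing walls fitting between their inner faces.

The spool is on top of the stool. The open box is beside the stool with their tops flush at z = 387.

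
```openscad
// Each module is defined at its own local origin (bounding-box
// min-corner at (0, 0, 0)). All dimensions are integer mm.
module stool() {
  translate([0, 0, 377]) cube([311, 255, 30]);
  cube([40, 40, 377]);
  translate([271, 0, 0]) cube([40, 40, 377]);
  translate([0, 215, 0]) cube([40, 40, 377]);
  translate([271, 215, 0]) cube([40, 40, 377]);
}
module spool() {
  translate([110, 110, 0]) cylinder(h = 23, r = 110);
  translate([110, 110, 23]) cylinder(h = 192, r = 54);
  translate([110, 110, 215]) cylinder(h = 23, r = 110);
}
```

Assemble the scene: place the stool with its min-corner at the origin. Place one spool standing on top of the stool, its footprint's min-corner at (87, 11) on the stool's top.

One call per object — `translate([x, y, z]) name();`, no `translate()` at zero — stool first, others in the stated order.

stool();
translate([87, 11, 407]) spool();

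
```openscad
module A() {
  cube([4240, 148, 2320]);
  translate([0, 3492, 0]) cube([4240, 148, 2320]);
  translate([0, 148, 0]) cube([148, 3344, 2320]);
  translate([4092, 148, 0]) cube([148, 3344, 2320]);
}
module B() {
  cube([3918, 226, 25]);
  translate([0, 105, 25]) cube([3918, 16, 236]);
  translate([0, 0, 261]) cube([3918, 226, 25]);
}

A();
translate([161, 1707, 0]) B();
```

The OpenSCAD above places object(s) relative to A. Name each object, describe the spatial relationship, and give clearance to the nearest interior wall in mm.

Clearances: x = 13, y = 1559; minimum 13 mm.

A is a house frame. B is an I-beam. The I-beam sits inside the house frame, centred. The clearance to the nearest interior wall is 13 mm.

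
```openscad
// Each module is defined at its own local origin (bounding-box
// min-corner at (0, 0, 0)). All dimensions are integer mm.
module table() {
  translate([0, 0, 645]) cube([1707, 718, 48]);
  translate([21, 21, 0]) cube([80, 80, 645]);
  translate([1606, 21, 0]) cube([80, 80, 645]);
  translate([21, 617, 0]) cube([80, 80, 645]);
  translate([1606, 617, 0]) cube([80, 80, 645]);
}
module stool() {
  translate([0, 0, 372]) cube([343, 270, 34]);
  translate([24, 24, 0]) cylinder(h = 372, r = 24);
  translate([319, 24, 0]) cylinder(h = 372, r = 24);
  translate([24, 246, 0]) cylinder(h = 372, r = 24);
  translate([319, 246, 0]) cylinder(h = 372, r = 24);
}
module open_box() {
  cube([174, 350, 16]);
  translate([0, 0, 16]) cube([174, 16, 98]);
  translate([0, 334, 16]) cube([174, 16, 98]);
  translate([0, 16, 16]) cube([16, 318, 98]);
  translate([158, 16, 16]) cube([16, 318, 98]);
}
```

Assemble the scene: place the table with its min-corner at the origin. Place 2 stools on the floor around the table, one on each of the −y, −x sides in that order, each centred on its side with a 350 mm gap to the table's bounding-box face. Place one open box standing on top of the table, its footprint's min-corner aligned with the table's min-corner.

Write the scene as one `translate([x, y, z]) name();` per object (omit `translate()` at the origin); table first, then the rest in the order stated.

table();
translate([682, -620, 0]) stool();
translate([-693, 224, 0]) stool();
translate([0, 0, 693]) open_box();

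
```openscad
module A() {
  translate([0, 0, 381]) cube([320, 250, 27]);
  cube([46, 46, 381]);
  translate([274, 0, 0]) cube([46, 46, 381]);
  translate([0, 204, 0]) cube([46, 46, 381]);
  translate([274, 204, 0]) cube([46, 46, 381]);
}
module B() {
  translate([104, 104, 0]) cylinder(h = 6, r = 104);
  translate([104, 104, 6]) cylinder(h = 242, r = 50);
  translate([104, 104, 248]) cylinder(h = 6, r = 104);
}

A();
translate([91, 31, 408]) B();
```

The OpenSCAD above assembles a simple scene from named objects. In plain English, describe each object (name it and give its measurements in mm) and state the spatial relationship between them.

A is a four-legged stool. The seat is 320×250 mm, 27 mm thick, top at z = 408 mm. It stands on four square legs, each 46×46 mm in cross-section, from z = 0 to the seat underside, each flush with a corner of the seat.

B is a spool: two coaxial disc flanges of radius 104 mm and thickness 6 mm, joined by a core cylinder of radius 50 mm and height 242 mm. The lower flange rests on z = 0 and the three cylinders share a vertical axis.

The spool is on top of the stool.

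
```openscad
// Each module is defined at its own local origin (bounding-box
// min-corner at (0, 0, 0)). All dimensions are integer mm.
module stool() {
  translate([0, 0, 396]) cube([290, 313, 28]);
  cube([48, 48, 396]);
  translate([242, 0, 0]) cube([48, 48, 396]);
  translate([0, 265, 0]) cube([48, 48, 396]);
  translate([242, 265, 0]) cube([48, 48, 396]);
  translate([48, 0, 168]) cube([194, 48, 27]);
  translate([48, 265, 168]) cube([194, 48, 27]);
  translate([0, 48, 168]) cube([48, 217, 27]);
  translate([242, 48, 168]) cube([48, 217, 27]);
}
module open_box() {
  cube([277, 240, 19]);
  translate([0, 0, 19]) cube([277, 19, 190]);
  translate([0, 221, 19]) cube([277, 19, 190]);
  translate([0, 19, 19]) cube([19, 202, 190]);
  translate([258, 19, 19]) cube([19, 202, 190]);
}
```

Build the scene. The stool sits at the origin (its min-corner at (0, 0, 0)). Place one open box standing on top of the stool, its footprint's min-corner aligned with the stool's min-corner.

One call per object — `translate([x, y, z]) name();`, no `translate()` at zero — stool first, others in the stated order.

stool();
translate([0, 0, 424]) open_box();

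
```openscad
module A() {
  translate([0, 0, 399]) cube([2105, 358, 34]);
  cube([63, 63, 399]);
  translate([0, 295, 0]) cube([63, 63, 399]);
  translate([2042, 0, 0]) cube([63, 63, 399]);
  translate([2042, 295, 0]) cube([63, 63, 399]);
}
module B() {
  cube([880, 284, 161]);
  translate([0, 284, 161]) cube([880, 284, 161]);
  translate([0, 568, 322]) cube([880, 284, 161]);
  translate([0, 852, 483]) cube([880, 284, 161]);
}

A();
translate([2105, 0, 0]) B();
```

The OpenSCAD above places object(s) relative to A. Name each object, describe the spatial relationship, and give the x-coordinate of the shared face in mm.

The bench's +x face and the staircase's −x face are both at x = 2105 mm.

A is a bench. B is a staircase. The staircase is against the bench's +x side, with their −y faces flush. The x-coordinate of the shared face is 2105 mm.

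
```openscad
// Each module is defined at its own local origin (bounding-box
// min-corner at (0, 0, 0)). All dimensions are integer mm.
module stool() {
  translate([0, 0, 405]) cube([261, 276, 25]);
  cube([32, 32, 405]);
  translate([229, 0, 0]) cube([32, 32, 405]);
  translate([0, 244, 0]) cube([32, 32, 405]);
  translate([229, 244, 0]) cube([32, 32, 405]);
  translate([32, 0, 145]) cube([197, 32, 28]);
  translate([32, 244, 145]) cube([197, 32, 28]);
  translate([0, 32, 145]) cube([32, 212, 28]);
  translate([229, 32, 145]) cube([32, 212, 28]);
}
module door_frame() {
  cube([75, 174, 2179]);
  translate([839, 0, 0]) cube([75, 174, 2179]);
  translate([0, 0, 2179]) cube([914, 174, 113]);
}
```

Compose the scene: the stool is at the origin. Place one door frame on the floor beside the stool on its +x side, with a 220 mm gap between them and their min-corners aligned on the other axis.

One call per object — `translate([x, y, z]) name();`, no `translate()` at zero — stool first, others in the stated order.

stool();
translate([481, 0, 0]) door_frame();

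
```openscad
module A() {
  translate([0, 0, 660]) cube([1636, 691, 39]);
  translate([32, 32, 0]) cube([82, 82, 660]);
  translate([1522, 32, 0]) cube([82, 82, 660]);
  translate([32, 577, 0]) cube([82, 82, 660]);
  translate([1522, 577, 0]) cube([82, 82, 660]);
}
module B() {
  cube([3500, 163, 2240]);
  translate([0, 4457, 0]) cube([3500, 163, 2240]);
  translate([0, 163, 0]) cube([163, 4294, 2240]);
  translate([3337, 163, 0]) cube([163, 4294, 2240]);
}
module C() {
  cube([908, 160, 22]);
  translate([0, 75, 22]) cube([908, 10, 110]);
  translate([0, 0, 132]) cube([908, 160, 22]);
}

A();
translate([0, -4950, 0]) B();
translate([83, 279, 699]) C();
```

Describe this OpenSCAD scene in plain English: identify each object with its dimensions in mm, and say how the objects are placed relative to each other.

A is a table: top 1636 mm (x) × 691 mm (y), 39 mm thick, upper face at z = 699 mm, on four 82×82 mm square legs, each inset 32 mm from the nearest pair of top edges, running from z = 0 to the bottom of the top.

B is a box-shaped house frame (walls only): outside footprint 3500×4620 mm, wall height 2240 mm, wall thickness 163 mm. The two y-facing walls run the full x-width; the two x-facing walls fit between the inner faces of the y-facing walls.

C is an I-beam lying along x, 908 mm long. Overall section height 154 mm. Two flanges 160 mm wide (y) and 22 mm thick, one on the floor and one at the top; a web 10 mm thick runs between them, centred on the flange width.

The house frame is on the floor beside the table on its −y side. The I-beam is on top of the table.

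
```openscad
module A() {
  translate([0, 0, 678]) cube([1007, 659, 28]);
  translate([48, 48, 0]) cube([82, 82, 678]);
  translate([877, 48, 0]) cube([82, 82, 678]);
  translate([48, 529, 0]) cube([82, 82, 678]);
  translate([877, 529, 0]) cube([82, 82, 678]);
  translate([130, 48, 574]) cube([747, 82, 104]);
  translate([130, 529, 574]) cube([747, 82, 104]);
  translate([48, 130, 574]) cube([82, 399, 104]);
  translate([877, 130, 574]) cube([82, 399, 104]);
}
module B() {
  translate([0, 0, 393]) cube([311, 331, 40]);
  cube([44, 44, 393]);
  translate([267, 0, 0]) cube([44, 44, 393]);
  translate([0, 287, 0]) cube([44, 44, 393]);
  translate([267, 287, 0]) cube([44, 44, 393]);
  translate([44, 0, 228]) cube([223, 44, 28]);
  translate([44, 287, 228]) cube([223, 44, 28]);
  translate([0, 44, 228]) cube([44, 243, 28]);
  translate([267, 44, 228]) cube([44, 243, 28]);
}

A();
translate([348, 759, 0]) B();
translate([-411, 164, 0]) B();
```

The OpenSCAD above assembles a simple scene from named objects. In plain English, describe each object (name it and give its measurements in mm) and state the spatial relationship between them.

A is a table: top 1007 mm (x) × 659 mm (y), 28 mm thick, upper face at z = 706 mm, on four 82×82 mm square legs, each inset 48 mm from the nearest pair of top edges, running from z = 0 to the bottom of the top. Four apron rails, 82 mm thick and 104 mm tall, run between adjacent legs with their top edges flush with the underside of the top and their outer faces flush with the legs' outer faces.

B is a simple wooden stool: a rectangular seat 311 mm (x) by 331 mm (y), 40 mm thick, top face at z = 433 mm, on four square legs, each 44×44 mm in cross-section. The legs rest on z = 0, each flush with a corner of the seat. Four stretchers, 44 mm wide and 28 mm tall, connect adjacent legs with their undersides at z = 228 mm, each running between the inner faces of the legs it joins and aligned with the legs' outer faces on the other axis.

Two stools sit around the table at the +y, −x sides.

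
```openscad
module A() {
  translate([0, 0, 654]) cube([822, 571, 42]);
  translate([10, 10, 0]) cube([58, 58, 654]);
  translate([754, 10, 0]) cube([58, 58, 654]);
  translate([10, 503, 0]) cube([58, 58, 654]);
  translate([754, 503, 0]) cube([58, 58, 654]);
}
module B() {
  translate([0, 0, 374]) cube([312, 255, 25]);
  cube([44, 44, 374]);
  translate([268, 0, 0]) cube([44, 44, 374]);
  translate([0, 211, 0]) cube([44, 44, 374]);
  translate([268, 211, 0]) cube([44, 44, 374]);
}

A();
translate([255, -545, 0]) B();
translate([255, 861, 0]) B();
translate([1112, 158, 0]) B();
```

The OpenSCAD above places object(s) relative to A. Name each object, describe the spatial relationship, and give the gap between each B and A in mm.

Each stool's nearest face is 290 mm from the table's bounding box.

A is a table. B is a stool. Three stools sit around the table at the −y, +y, +x sides. The gap between each stool and the table is 290 mm.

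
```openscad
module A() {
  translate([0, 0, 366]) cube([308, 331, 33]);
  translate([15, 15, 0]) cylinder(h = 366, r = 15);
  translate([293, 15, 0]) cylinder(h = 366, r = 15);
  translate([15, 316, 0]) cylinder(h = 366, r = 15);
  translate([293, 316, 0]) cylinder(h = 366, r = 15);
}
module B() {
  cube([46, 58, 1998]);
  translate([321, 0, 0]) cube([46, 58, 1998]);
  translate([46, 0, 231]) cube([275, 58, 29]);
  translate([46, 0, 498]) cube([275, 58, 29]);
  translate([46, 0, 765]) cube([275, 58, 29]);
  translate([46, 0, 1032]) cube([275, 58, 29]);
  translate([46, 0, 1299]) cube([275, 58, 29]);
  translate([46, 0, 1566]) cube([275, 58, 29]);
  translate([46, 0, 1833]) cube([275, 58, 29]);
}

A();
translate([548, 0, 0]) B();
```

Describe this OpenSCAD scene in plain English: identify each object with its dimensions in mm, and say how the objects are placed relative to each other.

A is a four-legged stool. The seat is a 308×331×33 mm slab whose top surface is at z = 399 mm; four round legs, each 30 mm in diameter, run from the floor (z = 0) to the underside of the seat, each leg's axis is inset half a diameter from the nearest pair of seat edges (so the leg's bounding box is flush with the corner).

B is a wooden ladder with two side rails of 46×58 mm section and 1998 mm height, set 367 mm apart overall. Between them run 7 rectangular rungs (58 mm deep, 29 mm thick), front faces flush with the rails' −y face. The bottom of the first rung is 231 mm above the floor and each subsequent rung is 267 mm higher than the one below.

The ladder is on the floor beside the stool on its +x side.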